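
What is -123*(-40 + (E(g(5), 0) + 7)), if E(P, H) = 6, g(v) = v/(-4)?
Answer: 3321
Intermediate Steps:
g(v) = -v/4 (g(v) = v*(-¼) = -v/4)
-123*(-40 + (E(g(5), 0) + 7)) = -123*(-40 + (6 + 7)) = -123*(-40 + 13) = -123*(-27) = 3321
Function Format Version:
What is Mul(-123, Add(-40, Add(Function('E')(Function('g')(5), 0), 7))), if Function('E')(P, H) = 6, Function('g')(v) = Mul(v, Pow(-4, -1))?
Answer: 3321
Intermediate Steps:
Function('g')(v) = Mul(Rational(-1, 4), v) (Function('g')(v) = Mul(v, Rational(-1, 4)) = Mul(Rational(-1, 4), v))
Mul(-123, Add(-40, Add(Function('E')(Function('g')(5), 0), 7))) = Mul(-123, Add(-40, Add(6, 7))) = Mul(-123, Add(-40, 13)) = Mul(-123, -27) = 3321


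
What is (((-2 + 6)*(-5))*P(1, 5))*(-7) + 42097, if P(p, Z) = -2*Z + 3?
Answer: 41117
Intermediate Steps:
P(p, Z) = 3 - 2*Z
(((-2 + 6)*(-5))*P(1, 5))*(-7) + 42097 = (((-2 + 6)*(-5))*(3 - 2*5))*(-7) + 42097 = ((4*(-5))*(3 - 10))*(-7) + 42097 = -20*(-7)*(-7) + 42097 = 140*(-7) + 42097 = -980 + 42097 = 41117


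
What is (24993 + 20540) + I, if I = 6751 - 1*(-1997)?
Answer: 54281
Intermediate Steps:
I = 8748 (I = 6751 + 1997 = 8748)
(24993 + 20540) + I = (24993 + 20540) + 8748 = 45533 + 8748 = 54281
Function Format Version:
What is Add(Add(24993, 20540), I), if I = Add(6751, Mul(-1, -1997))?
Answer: 54281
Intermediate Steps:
I = 8748 (I = Add(6751, 1997) = 8748)
Add(Add(24993, 20540), I) = Add(Add(24993, 20540), 8748) = Add(45533, 8748) = 54281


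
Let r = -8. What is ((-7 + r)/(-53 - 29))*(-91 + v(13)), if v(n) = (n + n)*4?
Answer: 195/82 ≈ 2.3780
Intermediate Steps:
v(n) = 8*n (v(n) = (2*n)*4 = 8*n)
((-7 + r)/(-53 - 29))*(-91 + v(13)) = ((-7 - 8)/(-53 - 29))*(-91 + 8*13) = (-15/(-82))*(-91 + 104) = -15*(-1/82)*13 = (15/82)*13 = 195/82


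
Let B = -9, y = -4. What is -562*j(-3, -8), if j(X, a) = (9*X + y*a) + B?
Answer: 2248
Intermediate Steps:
j(X, a) = -9 - 4*a + 9*X (j(X, a) = (9*X - 4*a) - 9 = (-4*a + 9*X) - 9 = -9 - 4*a + 9*X)
-562*j(-3, -8) = -562*(-9 - 4*(-8) + 9*(-3)) = -562*(-9 + 32 - 27) = -562*(-4) = 2248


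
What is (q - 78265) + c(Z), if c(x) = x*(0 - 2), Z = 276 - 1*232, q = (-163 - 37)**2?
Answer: -38353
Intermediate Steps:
q = 40000 (q = (-200)**2 = 40000)
Z = 44 (Z = 276 - 232 = 44)
c(x) = -2*x (c(x) = x*(-2) = -2*x)
(q - 78265) + c(Z) = (40000 - 78265) - 2*44 = -38265 - 88 = -38353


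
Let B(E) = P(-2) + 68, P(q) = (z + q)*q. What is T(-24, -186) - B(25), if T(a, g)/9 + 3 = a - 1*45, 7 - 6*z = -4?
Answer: -2149/3 ≈ -716.33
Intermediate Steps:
z = 11/6 (z = 7/6 - ⅙*(-4) = 7/6 + ⅔ = 11/6 ≈ 1.8333)
P(q) = q*(11/6 + q) (P(q) = (11/6 + q)*q = q*(11/6 + q))
T(a, g) = -432 + 9*a (T(a, g) = -27 + 9*(a - 1*45) = -27 + 9*(a - 45) = -27 + 9*(-45 + a) = -27 + (-405 + 9*a) = -432 + 9*a)
B(E) = 205/3 (B(E) = (⅙)*(-2)*(11 + 6*(-2)) + 68 = (⅙)*(-2)*(11 - 12) + 68 = (⅙)*(-2)*(-1) + 68 = ⅓ + 68 = 205/3)
T(-24, -186) - B(25) = (-432 + 9*(-24)) - 1*205/3 = (-432 - 216) - 205/3 = -648 - 205/3 = -2149/3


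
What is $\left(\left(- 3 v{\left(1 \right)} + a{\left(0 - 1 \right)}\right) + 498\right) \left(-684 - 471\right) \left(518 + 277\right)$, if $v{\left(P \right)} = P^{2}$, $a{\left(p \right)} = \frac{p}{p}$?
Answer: $-455439600$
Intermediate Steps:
$a{\left(p \right)} = 1$
$\left(\left(- 3 v{\left(1 \right)} + a{\left(0 - 1 \right)}\right) + 498\right) \left(-684 - 471\right) \left(518 + 277\right) = \left(\left(- 3 \cdot 1^{2} + 1\right) + 498\right) \left(-684 - 471\right) \left(518 + 277\right) = \left(\left(\left(-3\right) 1 + 1\right) + 498\right) \left(\left(-1155\right) 795\right) = \left(\left(-3 + 1\right) + 498\right) \left(-918225\right) = \left(-2 + 498\right) \left(-918225\right) = 496 \left(-918225\right) = -455439600$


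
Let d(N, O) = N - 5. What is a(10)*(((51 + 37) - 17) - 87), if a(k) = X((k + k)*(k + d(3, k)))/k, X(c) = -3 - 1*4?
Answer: 56/5 ≈ 11.200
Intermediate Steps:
d(N, O) = -5 + N
X(c) = -7 (X(c) = -3 - 4 = -7)
a(k) = -7/k
a(10)*(((51 + 37) - 17) - 87) = (-7/10)*(((51 + 37) - 17) - 87) = (-7*⅒)*((88 - 17) - 87) = -7*(71 - 87)/10 = -7/10*(-16) = 56/5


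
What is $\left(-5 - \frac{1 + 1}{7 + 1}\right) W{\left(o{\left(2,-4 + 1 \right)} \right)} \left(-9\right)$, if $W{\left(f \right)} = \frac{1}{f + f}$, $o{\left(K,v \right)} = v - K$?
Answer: $- \frac{189}{40} \approx -4.725$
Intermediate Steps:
$W{\left(f \right)} = \frac{1}{2 f}$
$\left(-5 - \frac{1 + 1}{7 + 1}\right) W{\left(o{\left(2,-4 + 1 \right)} \right)} \left(-9\right) = \left(-5 - \frac{1 + 1}{7 + 1}\right) \frac{1}{2 \left(\left(-4 + 1\right) - 2\right)} \left(-9\right) = \left(-5 - \frac{2}{8}\right) \frac{1}{2 \left(-3 - 2\right)} \left(-9\right) = \left(-5 - 2 \cdot \frac{1}{8}\right) \frac{1}{2 \left(-5\right)} \left(-9\right) = \left(-5 - \frac{1}{4}\right) \frac{1}{2} \left(- \frac{1}{5}\right) \left(-9\right) = \left(-5 - \frac{1}{4}\right) \left(- \frac{1}{10}\right) \left(-9\right) = \left(- \frac{21}{4}\right) \left(- \frac{1}{10}\right) \left(-9\right) = \frac{21}{40} \left(-9\right) = - \frac{189}{40}$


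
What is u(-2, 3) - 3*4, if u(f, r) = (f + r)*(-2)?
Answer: -14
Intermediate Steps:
u(f, r) = -2*f - 2*r
u(-2, 3) - 3*4 = (-2*(-2) - 2*3) - 3*4 = (4 - 6) - 12 = -2 - 12 = -14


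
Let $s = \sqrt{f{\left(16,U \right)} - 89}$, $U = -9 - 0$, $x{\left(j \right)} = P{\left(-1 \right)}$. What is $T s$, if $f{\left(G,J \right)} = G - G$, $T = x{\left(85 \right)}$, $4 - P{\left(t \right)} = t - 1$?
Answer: $6 i \sqrt{89} \approx 56.604 i$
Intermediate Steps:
$P{\left(t \right)} = 5 - t$ ($P{\left(t \right)} = 4 - \left(t - 1\right) = 4 - \left(-1 + t\right) = 5 - t$)
$x{\left(j \right)} = 6$ ($x{\left(j \right)} = 5 - -1 = 5 + 1 = 6$)
$T = 6$
$U = -9$ ($U = -9 + 0 = -9$)
$f{\left(G,J \right)} = 0$
$s = i \sqrt{89}$ ($s = \sqrt{0 - 89} = \sqrt{-89} = i \sqrt{89} \approx 9.434 i$)
$T s = 6 i \sqrt{89}$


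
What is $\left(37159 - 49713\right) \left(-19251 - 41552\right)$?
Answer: $763320862$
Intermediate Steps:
$\left(37159 - 49713\right) \left(-19251 - 41552\right) = \left(-12554\right) \left(-60803\right) = 763320862$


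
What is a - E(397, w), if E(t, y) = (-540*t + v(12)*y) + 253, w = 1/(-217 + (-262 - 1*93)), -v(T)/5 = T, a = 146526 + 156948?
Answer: 74016928/143 ≈ 5.1760e+5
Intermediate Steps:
a = 303474
v(T) = -5*T
w = -1/572 (w = 1/(-217 + (-262 - 93)) = 1/(-217 - 355) = 1/(-572) = -1/572 ≈ -0.0017483)
E(t, y) = 253 - 540*t - 60*y (E(t, y) = (-540*t + (-5*12)*y) + 253 = (-540*t - 60*y) + 253 = 253 - 540*t - 60*y)
a - E(397, w) = 303474 - (253 - 540*397 - 60*(-1/572)) = 303474 - (253 - 214380 + 15/143) = 303474 - 1*(-30620146/143) = 303474 + 30620146/143 = 74016928/143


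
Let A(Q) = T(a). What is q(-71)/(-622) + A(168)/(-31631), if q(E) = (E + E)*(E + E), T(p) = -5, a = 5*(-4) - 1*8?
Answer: -318902187/9837241 ≈ -32.418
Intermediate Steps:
a = -28 (a = -20 - 8 = -28)
A(Q) = -5
q(E) = 4*E**2 (q(E) = (2*E)*(2*E) = 4*E**2)
q(-71)/(-622) + A(168)/(-31631) = (4*(-71)**2)/(-622) - 5/(-31631) = (4*5041)*(-1/622) - 5*(-1/31631) = 20164*(-1/622) + 5/31631 = -10082/311 + 5/31631 = -318902187/9837241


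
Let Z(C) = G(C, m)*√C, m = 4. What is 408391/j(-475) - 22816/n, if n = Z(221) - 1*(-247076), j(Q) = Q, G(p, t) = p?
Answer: -4985826220948073/5798396811925 + 5042336*√221/61035755915 ≈ -859.86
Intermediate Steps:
Z(C) = C^(3/2) (Z(C) = C*√C = C^(3/2))
n = 247076 + 221*√221 (n = 221^(3/2) - 1*(-247076) = 221*√221 + 247076 = 247076 + 221*√221 ≈ 2.5036e+5)
408391/j(-475) - 22816/n = 408391/(-475) - 22816/(247076 + 221*√221) = 408391*(-1/475) - 22816/(247076 + 221*√221) = -408391/475 - 22816/(247076 + 221*√221)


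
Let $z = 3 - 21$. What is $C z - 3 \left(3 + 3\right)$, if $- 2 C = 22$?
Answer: $180$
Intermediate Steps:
$z = -18$
$C = -11$ ($C = \left(- \frac{1}{2}\right) 22 = -11$)
$C z - 3 \left(3 + 3\right) = \left(-11\right) \left(-18\right) - 3 \left(3 + 3\right) = 198 - 18 = 180$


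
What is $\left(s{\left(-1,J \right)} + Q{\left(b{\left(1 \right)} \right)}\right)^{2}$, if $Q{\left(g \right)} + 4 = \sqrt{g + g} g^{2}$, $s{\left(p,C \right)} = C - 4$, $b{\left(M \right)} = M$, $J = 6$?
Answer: $\left(2 - \sqrt{2}\right)^{2} \approx 0.34315$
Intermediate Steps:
$s{\left(p,C \right)} = -4 + C$
$Q{\left(g \right)} = -4 + \sqrt{2} g^{\frac{5}{2}}$ ($Q{\left(g \right)} = -4 + \sqrt{g + g} g^{2} = -4 + \sqrt{2 g} g^{2} = -4 + \sqrt{2} \sqrt{g} g^{2} = -4 + \sqrt{2} g^{\frac{5}{2}}$)
$\left(s{\left(-1,J \right)} + Q{\left(b{\left(1 \right)} \right)}\right)^{2} = \left(\left(-4 + 6\right) - \left(4 - \sqrt{2} \cdot 1^{\frac{5}{2}}\right)\right)^{2} = \left(2 - \left(4 - \sqrt{2} \cdot 1\right)\right)^{2} = \left(2 - \left(4 - \sqrt{2}\right)\right)^{2} = \left(-2 + \sqrt{2}\right)^{2}$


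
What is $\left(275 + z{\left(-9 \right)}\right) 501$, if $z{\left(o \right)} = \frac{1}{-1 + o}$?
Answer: $\frac{1377249}{10} \approx 1.3773 \cdot 10^{5}$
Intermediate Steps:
$\left(275 + z{\left(-9 \right)}\right) 501 = \left(275 + \frac{1}{-1 - 9}\right) 501 = \left(275 + \frac{1}{-10}\right) 501 = \left(275 - \frac{1}{10}\right) 501 = \frac{2749}{10} \cdot 501 = \frac{1377249}{10}$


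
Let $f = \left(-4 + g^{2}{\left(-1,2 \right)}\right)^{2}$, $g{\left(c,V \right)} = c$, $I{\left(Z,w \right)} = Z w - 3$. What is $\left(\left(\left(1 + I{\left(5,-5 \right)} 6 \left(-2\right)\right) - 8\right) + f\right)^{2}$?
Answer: $114244$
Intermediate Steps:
$I{\left(Z,w \right)} = -3 + Z w$
$f = 9$ ($f = \left(-4 + \left(-1\right)^{2}\right)^{2} = \left(-4 + 1\right)^{2} = \left(-3\right)^{2} = 9$)
$\left(\left(\left(1 + I{\left(5,-5 \right)} 6 \left(-2\right)\right) - 8\right) + f\right)^{2} = \left(\left(\left(1 + \left(-3 + 5 \left(-5\right)\right) 6 \left(-2\right)\right) - 8\right) + 9\right)^{2} = \left(\left(\left(1 + \left(-3 - 25\right) 6 \left(-2\right)\right) - 8\right) + 9\right)^{2} = \left(\left(\left(1 + \left(-28\right) 6 \left(-2\right)\right) - 8\right) + 9\right)^{2} = \left(\left(\left(1 - -336\right) - 8\right) + 9\right)^{2} = \left(\left(\left(1 + 336\right) - 8\right) + 9\right)^{2} = \left(\left(337 - 8\right) + 9\right)^{2} = \left(329 + 9\right)^{2} = 338^{2} = 114244$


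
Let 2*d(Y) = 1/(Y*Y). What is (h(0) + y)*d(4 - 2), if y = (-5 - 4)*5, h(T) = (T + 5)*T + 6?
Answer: -39/8 ≈ -4.8750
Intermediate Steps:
h(T) = 6 + T*(5 + T) (h(T) = (5 + T)*T + 6 = T*(5 + T) + 6 = 6 + T*(5 + T))
y = -45 (y = -9*5 = -45)
d(Y) = 1/(2*Y²) (d(Y) = 1/(2*((Y*Y))) = 1/(2*(Y²)) = 1/(2*Y²))
(h(0) + y)*d(4 - 2) = ((6 + 0² + 5*0) - 45)*(1/(2*(4 - 2)²)) = ((6 + 0 + 0) - 45)*((½)/2²) = (6 - 45)*((½)*(¼)) = -39*⅛ = -39/8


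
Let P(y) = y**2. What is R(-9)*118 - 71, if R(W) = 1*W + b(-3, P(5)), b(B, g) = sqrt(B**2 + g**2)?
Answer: -1133 + 118*sqrt(634) ≈ 1838.2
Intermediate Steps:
R(W) = W + sqrt(634) (R(W) = 1*W + sqrt((-3)**2 + (5**2)**2) = W + sqrt(9 + 25**2) = W + sqrt(9 + 625) = W + sqrt(634))
R(-9)*118 - 71 = (-9 + sqrt(634))*118 - 71 = (-1062 + 118*sqrt(634)) - 71 = -1133 + 118*sqrt(634)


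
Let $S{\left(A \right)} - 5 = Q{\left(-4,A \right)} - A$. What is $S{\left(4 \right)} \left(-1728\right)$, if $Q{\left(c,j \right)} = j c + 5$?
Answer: $17280$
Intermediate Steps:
$Q{\left(c,j \right)} = 5 + c j$ ($Q{\left(c,j \right)} = c j + 5 = 5 + c j$)
$S{\left(A \right)} = 10 - 5 A$ ($S{\left(A \right)} = 5 - \left(-5 + 5 A\right) = 10 - 5 A$)
$S{\left(4 \right)} \left(-1728\right) = \left(10 - 20\right) \left(-1728\right) = \left(-10\right) \left(-1728\right) = 17280$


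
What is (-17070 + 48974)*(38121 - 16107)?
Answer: 702334656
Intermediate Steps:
(-17070 + 48974)*(38121 - 16107) = 31904*22014 = 702334656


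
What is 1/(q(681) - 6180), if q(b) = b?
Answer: -1/5499 ≈ -0.00018185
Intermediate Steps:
1/(q(681) - 6180) = 1/(681 - 6180) = 1/(-5499) = -1/5499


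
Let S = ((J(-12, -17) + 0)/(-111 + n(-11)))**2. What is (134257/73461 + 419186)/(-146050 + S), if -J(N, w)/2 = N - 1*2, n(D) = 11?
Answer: -19246223126875/6705608306661 ≈ -2.8702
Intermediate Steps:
J(N, w) = 4 - 2*N (J(N, w) = -2*(N - 1*2) = -2*(N - 2) = -2*(-2 + N) = 4 - 2*N)
S = 49/625 (S = (((4 - 2*(-12)) + 0)/(-111 + 11))**2 = (((4 + 24) + 0)/(-100))**2 = ((28 + 0)*(-1/100))**2 = (28*(-1/100))**2 = (-7/25)**2 = 49/625 ≈ 0.078400)
(134257/73461 + 419186)/(-146050 + S) = (134257/73461 + 419186)/(-146050 + 49/625) = (134257*(1/73461) + 419186)/(-91281201/625) = (134257/73461 + 419186)*(-625/91281201) = (30793957003/73461)*(-625/91281201) = -19246223126875/6705608306661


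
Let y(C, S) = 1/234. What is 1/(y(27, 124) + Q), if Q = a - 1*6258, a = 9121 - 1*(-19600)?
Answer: 234/5256343 ≈ 4.4518e-5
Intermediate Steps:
a = 28721 (a = 9121 + 19600 = 28721)
Q = 22463 (Q = 28721 - 1*6258 = 28721 - 6258 = 22463)
y(C, S) = 1/234
1/(y(27, 124) + Q) = 1/(1/234 + 22463) = 1/(5256343/234) = 234/5256343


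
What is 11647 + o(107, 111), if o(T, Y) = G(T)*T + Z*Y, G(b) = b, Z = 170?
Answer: 41966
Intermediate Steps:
o(T, Y) = T**2 + 170*Y (o(T, Y) = T*T + 170*Y = T**2 + 170*Y)
11647 + o(107, 111) = 11647 + (107**2 + 170*111) = 11647 + (11449 + 18870) = 11647 + 30319 = 41966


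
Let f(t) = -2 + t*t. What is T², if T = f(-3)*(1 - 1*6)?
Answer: 1225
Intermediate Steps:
f(t) = -2 + t²
T = -35 (T = (-2 + (-3)²)*(1 - 1*6) = (-2 + 9)*(1 - 6) = 7*(-5) = -35)
T² = (-35)² = 1225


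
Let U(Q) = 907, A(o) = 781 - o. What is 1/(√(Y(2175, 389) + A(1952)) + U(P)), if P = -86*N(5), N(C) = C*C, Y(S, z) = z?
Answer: 907/823431 - I*√782/823431 ≈ 0.0011015 - 3.3961e-5*I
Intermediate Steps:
N(C) = C²
P = -2150 (P = -86*5² = -86*25 = -2150)
1/(√(Y(2175, 389) + A(1952)) + U(P)) = 1/(√(389 + (781 - 1*1952)) + 907) = 1/(√(389 + (781 - 1952)) + 907) = 1/(√(389 - 1171) + 907) = 1/(√(-782) + 907) = 1/(I*√782 + 907) = 1/(907 + I*√782)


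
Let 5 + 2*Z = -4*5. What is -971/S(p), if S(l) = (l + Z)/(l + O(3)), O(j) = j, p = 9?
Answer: 23304/7 ≈ 3329.1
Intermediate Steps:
Z = -25/2 (Z = -5/2 + (-4*5)/2 = -5/2 + (½)*(-20) = -5/2 - 10 = -25/2 ≈ -12.500)
S(l) = (-25/2 + l)/(3 + l) (S(l) = (l - 25/2)/(l + 3) = (-25/2 + l)/(3 + l))
-971/S(p) = -971*(3 + 9)/(-25/2 + 9) = -971/(-7/2/12) = -971/((1/12)*(-7/2)) = -971/(-7/24) = -971*(-24/7) = 23304/7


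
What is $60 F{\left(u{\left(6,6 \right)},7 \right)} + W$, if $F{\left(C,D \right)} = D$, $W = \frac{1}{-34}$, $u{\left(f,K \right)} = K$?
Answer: $\frac{14279}{34} \approx 419.97$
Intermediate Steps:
$W = - \frac{1}{34} \approx -0.029412$
$60 F{\left(u{\left(6,6 \right)},7 \right)} + W = 60 \cdot 7 - \frac{1}{34} = 420 - \frac{1}{34} = \frac{14279}{34}$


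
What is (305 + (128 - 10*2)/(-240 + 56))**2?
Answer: 196084009/2116 ≈ 92667.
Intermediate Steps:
(305 + (128 - 10*2)/(-240 + 56))**2 = (305 + (128 - 20)/(-184))**2 = (305 + 108*(-1/184))**2 = (305 - 27/46)**2 = (14003/46)**2 = 196084009/2116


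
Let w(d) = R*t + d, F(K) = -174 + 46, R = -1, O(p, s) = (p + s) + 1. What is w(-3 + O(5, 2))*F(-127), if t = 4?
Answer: -128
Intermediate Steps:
O(p, s) = 1 + p + s
F(K) = -128
w(d) = -4 + d (w(d) = -1*4 + d = -4 + d)
w(-3 + O(5, 2))*F(-127) = (-4 + (-3 + (1 + 5 + 2)))*(-128) = (-4 + (-3 + 8))*(-128) = (-4 + 5)*(-128) = 1*(-128) = -128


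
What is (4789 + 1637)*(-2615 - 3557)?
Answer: -39661272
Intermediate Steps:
(4789 + 1637)*(-2615 - 3557) = 6426*(-6172) = -39661272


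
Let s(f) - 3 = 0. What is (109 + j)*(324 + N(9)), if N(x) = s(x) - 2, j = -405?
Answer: -96200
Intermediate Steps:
s(f) = 3 (s(f) = 3 + 0 = 3)
N(x) = 1 (N(x) = 3 - 2 = 1)
(109 + j)*(324 + N(9)) = (109 - 405)*(324 + 1) = -296*325 = -96200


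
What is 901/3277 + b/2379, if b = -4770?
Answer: -4495937/2598661 ≈ -1.7301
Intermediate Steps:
901/3277 + b/2379 = 901/3277 - 4770/2379 = 901*(1/3277) - 4770*1/2379 = 901/3277 - 1590/793 = -4495937/2598661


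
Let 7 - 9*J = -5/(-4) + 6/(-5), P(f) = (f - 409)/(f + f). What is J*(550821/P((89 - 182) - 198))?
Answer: 2475573181/7000 ≈ 3.5365e+5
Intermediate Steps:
P(f) = (-409 + f)/(2*f) (P(f) = (-409 + f)/((2*f)) = (-409 + f)*(1/(2*f)) = (-409 + f)/(2*f))
J = 139/180 (J = 7/9 - (-5/(-4) + 6/(-5))/9 = 7/9 - (-5*(-¼) + 6*(-⅕))/9 = 7/9 - (5/4 - 6/5)/9 = 7/9 - ⅑*1/20 = 7/9 - 1/180 = 139/180 ≈ 0.77222)
J*(550821/P((89 - 182) - 198)) = 139*(550821/(((-409 + ((89 - 182) - 198))/(2*((89 - 182) - 198)))))/180 = 139*(550821/(((-409 + (-93 - 198))/(2*(-93 - 198)))))/180 = 139*(550821/(((½)*(-409 - 291)/(-291))))/180 = 139*(550821/(((½)*(-1/291)*(-700))))/180 = 139*(550821/(350/291))/180 = 139*(550821*(291/350))/180 = (139/180)*(160288911/350) = 2475573181/7000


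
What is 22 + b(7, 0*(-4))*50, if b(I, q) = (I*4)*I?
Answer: 9822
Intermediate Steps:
b(I, q) = 4*I² (b(I, q) = (4*I)*I = 4*I²)
22 + b(7, 0*(-4))*50 = 22 + (4*7²)*50 = 22 + (4*49)*50 = 22 + 196*50 = 22 + 9800 = 9822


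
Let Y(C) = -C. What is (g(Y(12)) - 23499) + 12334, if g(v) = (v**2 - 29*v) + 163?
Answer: -10510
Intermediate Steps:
g(v) = 163 + v**2 - 29*v
(g(Y(12)) - 23499) + 12334 = ((163 + (-1*12)**2 - (-29)*12) - 23499) + 12334 = ((163 + (-12)**2 - 29*(-12)) - 23499) + 12334 = ((163 + 144 + 348) - 23499) + 12334 = (655 - 23499) + 12334 = -22844 + 12334 = -10510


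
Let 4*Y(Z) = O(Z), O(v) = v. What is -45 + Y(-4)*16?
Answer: -61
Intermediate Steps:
Y(Z) = Z/4
-45 + Y(-4)*16 = -45 + ((¼)*(-4))*16 = -45 - 1*16 = -45 - 16 = -61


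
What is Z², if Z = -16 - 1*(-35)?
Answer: 361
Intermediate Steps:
Z = 19 (Z = -16 + 35 = 19)
Z² = 19² = 361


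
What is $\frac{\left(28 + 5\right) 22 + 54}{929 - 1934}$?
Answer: $- \frac{52}{67} \approx -0.77612$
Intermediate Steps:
$\frac{\left(28 + 5\right) 22 + 54}{929 - 1934} = \frac{33 \cdot 22 + 54}{-1005} = \left(726 + 54\right) \left(- \frac{1}{1005}\right) = 780 \left(- \frac{1}{1005}\right) = - \frac{52}{67}$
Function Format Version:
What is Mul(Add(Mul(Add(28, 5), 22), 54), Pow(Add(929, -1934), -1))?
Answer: Rational(-52, 67) ≈ -0.77612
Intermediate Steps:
Mul(Add(Mul(Add(28, 5), 22), 54), Pow(Add(929, -1934), -1)) = Mul(Add(Mul(33, 22), 54), Pow(-1005, -1)) = Mul(Add(726, 54), Rational(-1, 1005)) = Mul(780, Rational(-1, 1005)) = Rational(-52, 67)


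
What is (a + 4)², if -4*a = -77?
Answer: 8649/16 ≈ 540.56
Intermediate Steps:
a = 77/4 (a = -¼*(-77) = 77/4 ≈ 19.250)
(a + 4)² = (77/4 + 4)² = (93/4)² = 8649/16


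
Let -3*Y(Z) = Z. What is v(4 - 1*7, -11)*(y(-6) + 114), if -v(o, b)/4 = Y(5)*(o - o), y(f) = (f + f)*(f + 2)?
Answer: 0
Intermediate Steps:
Y(Z) = -Z/3
y(f) = 2*f*(2 + f) (y(f) = (2*f)*(2 + f) = 2*f*(2 + f))
v(o, b) = 0 (v(o, b) = -4*(-⅓*5)*(o - o) = -(-20)*0/3 = -4*0 = 0)
v(4 - 1*7, -11)*(y(-6) + 114) = 0*(2*(-6)*(2 - 6) + 114) = 0*(2*(-6)*(-4) + 114) = 0*(48 + 114) = 0*162 = 0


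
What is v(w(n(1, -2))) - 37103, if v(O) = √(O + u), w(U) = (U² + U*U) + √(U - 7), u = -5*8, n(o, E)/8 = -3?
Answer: -37103 + √(1112 + I*√31) ≈ -37070.0 + 0.083483*I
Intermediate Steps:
n(o, E) = -24 (n(o, E) = 8*(-3) = -24)
u = -40
w(U) = √(-7 + U) + 2*U² (w(U) = (U² + U²) + √(-7 + U) = 2*U² + √(-7 + U) = √(-7 + U) + 2*U²)
v(O) = √(-40 + O) (v(O) = √(O - 40) = √(-40 + O))
v(w(n(1, -2))) - 37103 = √(-40 + (√(-7 - 24) + 2*(-24)²)) - 37103 = √(-40 + (√(-31) + 2*576)) - 37103 = √(-40 + (I*√31 + 1152)) - 37103 = √(-40 + (1152 + I*√31)) - 37103 = √(1112 + I*√31) - 37103 = -37103 + √(1112 + I*√31)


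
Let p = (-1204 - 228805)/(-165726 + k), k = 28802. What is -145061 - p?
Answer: -19862562373/136924 ≈ -1.4506e+5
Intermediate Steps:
p = 230009/136924 (p = (-1204 - 228805)/(-165726 + 28802) = -230009/(-136924) = -230009*(-1/136924) = 230009/136924 ≈ 1.6798)
-145061 - p = -145061 - 1*230009/136924 = -145061 - 230009/136924 = -19862562373/136924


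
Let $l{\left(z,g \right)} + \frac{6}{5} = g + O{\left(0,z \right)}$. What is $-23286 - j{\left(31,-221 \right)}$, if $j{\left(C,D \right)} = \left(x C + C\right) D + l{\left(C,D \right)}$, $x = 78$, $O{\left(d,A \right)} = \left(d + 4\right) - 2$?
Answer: $\frac{2590816}{5} \approx 5.1816 \cdot 10^{5}$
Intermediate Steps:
$O{\left(d,A \right)} = 2 + d$ ($O{\left(d,A \right)} = \left(4 + d\right) - 2 = 2 + d$)
$l{\left(z,g \right)} = \frac{4}{5} + g$ ($l{\left(z,g \right)} = - \frac{6}{5} + \left(g + \left(2 + 0\right)\right) = - \frac{6}{5} + \left(g + 2\right) = - \frac{6}{5} + \left(2 + g\right) = \frac{4}{5} + g$)
$j{\left(C,D \right)} = \frac{4}{5} + D + 79 C D$ ($j{\left(C,D \right)} = \left(78 C + C\right) D + \left(\frac{4}{5} + D\right) = 79 C D + \left(\frac{4}{5} + D\right) = \frac{4}{5} + D + 79 C D$)
$-23286 - j{\left(31,-221 \right)} = -23286 - \left(\frac{4}{5} - 221 + 79 \cdot 31 \left(-221\right)\right) = -23286 - \left(\frac{4}{5} - 221 - 541229\right) = -23286 - - \frac{2707246}{5} = -23286 + \frac{2707246}{5} = \frac{2590816}{5}$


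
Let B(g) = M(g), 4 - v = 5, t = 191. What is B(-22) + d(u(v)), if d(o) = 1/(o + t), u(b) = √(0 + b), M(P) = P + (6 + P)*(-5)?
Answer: 2116147/36482 - I/36482 ≈ 58.005 - 2.7411e-5*I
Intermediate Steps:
v = -1 (v = 4 - 1*5 = 4 - 5 = -1)
M(P) = -30 - 4*P (M(P) = P + (-30 - 5*P) = -30 - 4*P)
B(g) = -30 - 4*g
u(b) = √b
d(o) = 1/(191 + o) (d(o) = 1/(o + 191) = 1/(191 + o))
B(-22) + d(u(v)) = (-30 - 4*(-22)) + 1/(191 + √(-1)) = (-30 + 88) + 1/(191 + I) = 58 + (191 - I)/36482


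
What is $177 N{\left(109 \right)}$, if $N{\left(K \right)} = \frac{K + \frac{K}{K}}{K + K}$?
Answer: $\frac{9735}{109} \approx 89.312$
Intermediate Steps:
$N{\left(K \right)} = \frac{1 + K}{2 K}$ ($N{\left(K \right)} = \frac{K + 1}{2 K} = \left(1 + K\right) \frac{1}{2 K} = \frac{1 + K}{2 K}$)
$177 N{\left(109 \right)} = 177 \frac{1 + 109}{2 \cdot 109} = 177 \cdot \frac{1}{2} \cdot \frac{1}{109} \cdot 110 = 177 \cdot \frac{55}{109} = \frac{9735}{109}$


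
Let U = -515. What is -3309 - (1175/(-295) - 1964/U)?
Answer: -100538816/30385 ≈ -3308.8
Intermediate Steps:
-3309 - (1175/(-295) - 1964/U) = -3309 - (1175/(-295) - 1964/(-515)) = -3309 - (1175*(-1/295) - 1964*(-1/515)) = -3309 - (-235/59 + 1964/515) = -3309 - 1*(-5149/30385) = -3309 + 5149/30385 = -100538816/30385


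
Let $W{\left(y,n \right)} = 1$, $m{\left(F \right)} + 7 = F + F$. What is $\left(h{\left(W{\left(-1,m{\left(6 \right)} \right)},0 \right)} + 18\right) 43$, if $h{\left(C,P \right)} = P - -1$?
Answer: $817$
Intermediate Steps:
$m{\left(F \right)} = -7 + 2 F$ ($m{\left(F \right)} = -7 + \left(F + F\right) = -7 + 2 F$)
$h{\left(C,P \right)} = 1 + P$ ($h{\left(C,P \right)} = P + 1 = 1 + P$)
$\left(h{\left(W{\left(-1,m{\left(6 \right)} \right)},0 \right)} + 18\right) 43 = \left(\left(1 + 0\right) + 18\right) 43 = \left(1 + 18\right) 43 = 19 \cdot 43 = 817$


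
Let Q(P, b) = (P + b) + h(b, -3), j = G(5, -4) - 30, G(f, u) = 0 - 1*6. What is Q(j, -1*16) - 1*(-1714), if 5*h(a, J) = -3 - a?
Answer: 8323/5 ≈ 1664.6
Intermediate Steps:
h(a, J) = -⅗ - a/5 (h(a, J) = (-3 - a)/5 = -⅗ - a/5)
G(f, u) = -6 (G(f, u) = 0 - 6 = -6)
j = -36 (j = -6 - 30 = -36)
Q(P, b) = -⅗ + P + 4*b/5 (Q(P, b) = (P + b) + (-⅗ - b/5) = -⅗ + P + 4*b/5)
Q(j, -1*16) - 1*(-1714) = (-⅗ - 36 + 4*(-1*16)/5) - 1*(-1714) = (-⅗ - 36 + (⅘)*(-16)) + 1714 = (-⅗ - 36 - 64/5) + 1714 = -247/5 + 1714 = 8323/5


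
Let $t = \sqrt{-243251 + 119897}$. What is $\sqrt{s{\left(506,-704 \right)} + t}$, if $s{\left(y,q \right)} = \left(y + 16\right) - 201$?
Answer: $\sqrt{321 + 3 i \sqrt{13706}} \approx 19.96 + 8.798 i$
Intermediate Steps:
$s{\left(y,q \right)} = -185 + y$ ($s{\left(y,q \right)} = \left(16 + y\right) - 201 = -185 + y$)
$t = 3 i \sqrt{13706}$ ($t = \sqrt{-123354} = 3 i \sqrt{13706} \approx 351.22 i$)
$\sqrt{s{\left(506,-704 \right)} + t} = \sqrt{\left(-185 + 506\right) + 3 i \sqrt{13706}} = \sqrt{321 + 3 i \sqrt{13706}}$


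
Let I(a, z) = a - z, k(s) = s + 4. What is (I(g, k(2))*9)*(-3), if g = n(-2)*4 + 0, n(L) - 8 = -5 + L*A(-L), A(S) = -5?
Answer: -1242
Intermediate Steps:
k(s) = 4 + s
n(L) = 3 - 5*L (n(L) = 8 + (-5 + L*(-5)) = 8 + (-5 - 5*L) = 3 - 5*L)
g = 52 (g = (3 - 5*(-2))*4 + 0 = (3 + 10)*4 + 0 = 13*4 + 0 = 52 + 0 = 52)
(I(g, k(2))*9)*(-3) = ((52 - (4 + 2))*9)*(-3) = ((52 - 1*6)*9)*(-3) = ((52 - 6)*9)*(-3) = (46*9)*(-3) = 414*(-3) = -1242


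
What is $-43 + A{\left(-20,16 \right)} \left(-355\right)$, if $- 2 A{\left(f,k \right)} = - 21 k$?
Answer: $-59683$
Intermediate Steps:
$A{\left(f,k \right)} = \frac{21 k}{2}$ ($A{\left(f,k \right)} = - \frac{\left(-21\right) k}{2} = \frac{21 k}{2}$)
$-43 + A{\left(-20,16 \right)} \left(-355\right) = -43 + \frac{21}{2} \cdot 16 \left(-355\right) = -43 + 168 \left(-355\right) = -43 - 59640 = -59683$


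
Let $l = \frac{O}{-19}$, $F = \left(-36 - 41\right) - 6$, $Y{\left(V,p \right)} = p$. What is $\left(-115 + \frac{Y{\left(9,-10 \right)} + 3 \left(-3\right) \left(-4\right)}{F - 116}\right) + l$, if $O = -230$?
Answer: $- \frac{389539}{3781} \approx -103.03$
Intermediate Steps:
$F = -83$ ($F = -77 - 6 = -83$)
$l = \frac{230}{19}$ ($l = - \frac{230}{-19} = \left(-230\right) \left(- \frac{1}{19}\right) = \frac{230}{19} \approx 12.105$)
$\left(-115 + \frac{Y{\left(9,-10 \right)} + 3 \left(-3\right) \left(-4\right)}{F - 116}\right) + l = \left(-115 + \frac{-10 + 3 \left(-3\right) \left(-4\right)}{-83 - 116}\right) + \frac{230}{19} = \left(-115 + \frac{-10 - -36}{-199}\right) + \frac{230}{19} = \left(-115 + \left(-10 + 36\right) \left(- \frac{1}{199}\right)\right) + \frac{230}{19} = \left(-115 + 26 \left(- \frac{1}{199}\right)\right) + \frac{230}{19} = \left(-115 - \frac{26}{199}\right) + \frac{230}{19} = - \frac{22911}{199} + \frac{230}{19} = - \frac{389539}{3781}$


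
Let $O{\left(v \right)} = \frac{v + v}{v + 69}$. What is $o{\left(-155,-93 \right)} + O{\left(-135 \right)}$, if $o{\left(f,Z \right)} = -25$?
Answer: $- \frac{230}{11} \approx -20.909$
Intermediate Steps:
$O{\left(v \right)} = \frac{2 v}{69 + v}$
$o{\left(-155,-93 \right)} + O{\left(-135 \right)} = -25 + 2 \left(-135\right) \frac{1}{69 - 135} = -25 + 2 \left(-135\right) \frac{1}{-66} = -25 + 2 \left(-135\right) \left(- \frac{1}{66}\right) = -25 + \frac{45}{11} = - \frac{230}{11}$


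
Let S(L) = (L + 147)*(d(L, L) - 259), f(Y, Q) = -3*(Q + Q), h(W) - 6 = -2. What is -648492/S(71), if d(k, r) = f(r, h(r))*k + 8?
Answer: 324246/213095 ≈ 1.5216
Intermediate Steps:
h(W) = 4 (h(W) = 6 - 2 = 4)
f(Y, Q) = -6*Q
d(k, r) = 8 - 24*k (d(k, r) = (-6*4)*k + 8 = -24*k + 8 = 8 - 24*k)
S(L) = (-251 - 24*L)*(147 + L) (S(L) = (L + 147)*((8 - 24*L) - 259) = (147 + L)*(-251 - 24*L) = (-251 - 24*L)*(147 + L))
-648492/S(71) = -648492/(-36897 - 3779*71 - 24*71²) = -648492/(-36897 - 268309 - 24*5041) = -648492/(-36897 - 268309 - 120984) = -648492/(-426190) = -648492*(-1/426190) = 324246/213095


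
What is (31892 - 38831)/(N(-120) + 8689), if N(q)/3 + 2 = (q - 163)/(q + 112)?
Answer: -55512/70313 ≈ -0.78950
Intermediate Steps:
N(q) = -6 + 3*(-163 + q)/(112 + q) (N(q) = -6 + 3*((q - 163)/(q + 112)) = -6 + 3*((-163 + q)/(112 + q)) = -6 + 3*(-163 + q)/(112 + q))
(31892 - 38831)/(N(-120) + 8689) = (31892 - 38831)/(3*(-387 - 1*(-120))/(112 - 120) + 8689) = -6939/(3*(-387 + 120)/(-8) + 8689) = -6939/(3*(-⅛)*(-267) + 8689) = -6939/(801/8 + 8689) = -6939/70313/8 = -6939*8/70313 = -55512/70313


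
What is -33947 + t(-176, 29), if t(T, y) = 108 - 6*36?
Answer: -34055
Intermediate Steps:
t(T, y) = -108 (t(T, y) = 108 - 1*216 = 108 - 216 = -108)
-33947 + t(-176, 29) = -33947 - 108 = -34055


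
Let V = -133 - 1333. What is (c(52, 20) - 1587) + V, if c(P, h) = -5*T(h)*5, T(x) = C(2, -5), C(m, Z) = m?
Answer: -3103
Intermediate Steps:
T(x) = 2
c(P, h) = -50 (c(P, h) = -5*2*5 = -10*5 = -50)
V = -1466
(c(52, 20) - 1587) + V = (-50 - 1587) - 1466 = -1637 - 1466 = -3103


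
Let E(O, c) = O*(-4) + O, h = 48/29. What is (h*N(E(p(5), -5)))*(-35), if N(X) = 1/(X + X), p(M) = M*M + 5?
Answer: 28/87 ≈ 0.32184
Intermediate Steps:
p(M) = 5 + M² (p(M) = M² + 5 = 5 + M²)
h = 48/29 (h = 48*(1/29) = 48/29 ≈ 1.6552)
E(O, c) = -3*O (E(O, c) = -4*O + O = -3*O)
N(X) = 1/(2*X)
(h*N(E(p(5), -5)))*(-35) = (48*(1/(2*((-3*(5 + 5²)))))/29)*(-35) = (48*(1/(2*((-3*(5 + 25)))))/29)*(-35) = (48*(1/(2*((-3*30))))/29)*(-35) = (48*((½)/(-90))/29)*(-35) = (48*((½)*(-1/90))/29)*(-35) = ((48/29)*(-1/180))*(-35) = -4/435*(-35) = 28/87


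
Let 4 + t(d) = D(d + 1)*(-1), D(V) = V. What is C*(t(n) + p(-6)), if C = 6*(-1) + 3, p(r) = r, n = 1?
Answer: 36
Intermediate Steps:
C = -3 (C = -6 + 3 = -3)
t(d) = -5 - d (t(d) = -4 + (d + 1)*(-1) = -4 + (1 + d)*(-1) = -4 + (-1 - d) = -5 - d)
C*(t(n) + p(-6)) = -3*((-5 - 1*1) - 6) = -3*((-5 - 1) - 6) = -3*(-6 - 6) = -3*(-12) = 36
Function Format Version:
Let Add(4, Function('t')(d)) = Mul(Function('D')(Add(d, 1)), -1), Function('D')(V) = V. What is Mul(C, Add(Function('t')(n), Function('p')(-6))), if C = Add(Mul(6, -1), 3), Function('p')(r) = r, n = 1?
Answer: 36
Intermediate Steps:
C = -3 (C = Add(-6, 3) = -3)
Function('t')(d) = Add(-5, Mul(-1, d)) (Function('t')(d) = Add(-4, Mul(Add(d, 1), -1)) = Add(-4, Mul(Add(1, d), -1)) = Add(-4, Add(-1, Mul(-1, d))) = Add(-5, Mul(-1, d)))
Mul(C, Add(Function('t')(n), Function('p')(-6))) = Mul(-3, Add(Add(-5, Mul(-1, 1)), -6)) = Mul(-3, Add(Add(-5, -1), -6)) = Mul(-3, Add(-6, -6)) = Mul(-3, -12) = 36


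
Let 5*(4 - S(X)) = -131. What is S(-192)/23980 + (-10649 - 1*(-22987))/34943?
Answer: 1484602593/4189665700 ≈ 0.35435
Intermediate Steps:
S(X) = 151/5 (S(X) = 4 - 1/5*(-131) = 4 + 131/5 = 151/5)
S(-192)/23980 + (-10649 - 1*(-22987))/34943 = (151/5)/23980 + (-10649 - 1*(-22987))/34943 = (151/5)*(1/23980) + (-10649 + 22987)*(1/34943) = 151/119900 + 12338*(1/34943) = 151/119900 + 12338/34943 = 1484602593/4189665700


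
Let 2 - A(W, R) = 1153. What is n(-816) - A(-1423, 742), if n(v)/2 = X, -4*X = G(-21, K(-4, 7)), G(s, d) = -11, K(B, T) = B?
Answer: 2313/2 ≈ 1156.5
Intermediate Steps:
X = 11/4 (X = -¼*(-11) = 11/4 ≈ 2.7500)
A(W, R) = -1151 (A(W, R) = 2 - 1*1153 = 2 - 1153 = -1151)
n(v) = 11/2 (n(v) = 2*(11/4) = 11/2)
n(-816) - A(-1423, 742) = 11/2 - 1*(-1151) = 11/2 + 1151 = 2313/2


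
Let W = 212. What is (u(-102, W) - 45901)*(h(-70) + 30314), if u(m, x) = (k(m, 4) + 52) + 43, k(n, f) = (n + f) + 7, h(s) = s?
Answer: -1388108868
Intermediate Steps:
k(n, f) = 7 + f + n (k(n, f) = (f + n) + 7 = 7 + f + n)
u(m, x) = 106 + m (u(m, x) = ((7 + 4 + m) + 52) + 43 = ((11 + m) + 52) + 43 = (63 + m) + 43 = 106 + m)
(u(-102, W) - 45901)*(h(-70) + 30314) = ((106 - 102) - 45901)*(-70 + 30314) = (4 - 45901)*30244 = -45897*30244 = -1388108868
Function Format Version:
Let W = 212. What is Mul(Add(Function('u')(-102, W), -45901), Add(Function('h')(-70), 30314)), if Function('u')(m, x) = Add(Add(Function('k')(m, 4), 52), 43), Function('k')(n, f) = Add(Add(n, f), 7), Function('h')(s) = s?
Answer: -1388108868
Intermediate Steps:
Function('k')(n, f) = Add(7, f, n) (Function('k')(n, f) = Add(Add(f, n), 7) = Add(7, f, n))
Function('u')(m, x) = Add(106, m) (Function('u')(m, x) = Add(Add(Add(7, 4, m), 52), 43) = Add(Add(Add(11, m), 52), 43) = Add(Add(63, m), 43) = Add(106, m))
Mul(Add(Function('u')(-102, W), -45901), Add(Function('h')(-70), 30314)) = Mul(Add(Add(106, -102), -45901), Add(-70, 30314)) = Mul(Add(4, -45901), 30244) = Mul(-45897, 30244) = -1388108868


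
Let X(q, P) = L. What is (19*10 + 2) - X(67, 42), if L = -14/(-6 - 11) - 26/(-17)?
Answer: 3224/17 ≈ 189.65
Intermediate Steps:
L = 40/17 (L = -14/(-17) - 26*(-1/17) = -14*(-1/17) + 26/17 = 14/17 + 26/17 = 40/17 ≈ 2.3529)
X(q, P) = 40/17
(19*10 + 2) - X(67, 42) = (19*10 + 2) - 1*40/17 = (190 + 2) - 40/17 = 192 - 40/17 = 3224/17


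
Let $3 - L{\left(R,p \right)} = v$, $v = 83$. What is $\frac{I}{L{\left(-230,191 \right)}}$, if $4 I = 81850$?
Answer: $- \frac{8185}{32} \approx -255.78$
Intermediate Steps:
$I = \frac{40925}{2}$ ($I = \frac{1}{4} \cdot 81850 = \frac{40925}{2} \approx 20463.0$)
$L{\left(R,p \right)} = -80$ ($L{\left(R,p \right)} = 3 - 83 = -80$)
$\frac{I}{L{\left(-230,191 \right)}} = \frac{40925}{2 \left(-80\right)} = \frac{40925}{2} \left(- \frac{1}{80}\right) = - \frac{8185}{32}$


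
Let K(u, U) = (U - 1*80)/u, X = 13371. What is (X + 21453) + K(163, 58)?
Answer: 5676290/163 ≈ 34824.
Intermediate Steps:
K(u, U) = (-80 + U)/u (K(u, U) = (U - 80)/u = (-80 + U)/u)
(X + 21453) + K(163, 58) = (13371 + 21453) + (-80 + 58)/163 = 34824 + (1/163)*(-22) = 34824 - 22/163 = 5676290/163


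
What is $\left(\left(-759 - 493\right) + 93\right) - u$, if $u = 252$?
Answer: $-1411$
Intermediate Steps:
$\left(\left(-759 - 493\right) + 93\right) - u = \left(\left(-759 - 493\right) + 93\right) - 252 = \left(-1252 + 93\right) - 252 = -1159 - 252 = -1411$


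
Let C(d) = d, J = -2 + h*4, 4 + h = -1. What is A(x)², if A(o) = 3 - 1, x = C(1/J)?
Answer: 4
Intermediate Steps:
h = -5 (h = -4 - 1 = -5)
J = -22 (J = -2 - 5*4 = -2 - 20 = -22)
x = -1/22 (x = 1/(-22) = -1/22 ≈ -0.045455)
A(o) = 2
A(x)² = 2² = 4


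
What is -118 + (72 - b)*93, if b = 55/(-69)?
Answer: 152999/23 ≈ 6652.1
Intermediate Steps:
b = -55/69 (b = 55*(-1/69) = -55/69 ≈ -0.79710)
-118 + (72 - b)*93 = -118 + (72 - 1*(-55/69))*93 = -118 + (72 + 55/69)*93 = -118 + (5023/69)*93 = -118 + 155713/23 = 152999/23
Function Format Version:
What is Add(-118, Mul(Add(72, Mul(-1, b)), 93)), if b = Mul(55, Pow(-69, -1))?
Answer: Rational(152999, 23) ≈ 6652.1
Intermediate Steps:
b = Rational(-55, 69) (b = Mul(55, Rational(-1, 69)) = Rational(-55, 69) ≈ -0.79710)
Add(-118, Mul(Add(72, Mul(-1, b)), 93)) = Add(-118, Mul(Add(72, Mul(-1, Rational(-55, 69))), 93)) = Add(-118, Mul(Add(72, Rational(55, 69)), 93)) = Add(-118, Mul(Rational(5023, 69), 93)) = Add(-118, Rational(155713, 23)) = Rational(152999, 23)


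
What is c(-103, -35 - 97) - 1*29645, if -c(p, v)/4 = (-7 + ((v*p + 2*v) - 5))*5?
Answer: -296045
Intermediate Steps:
c(p, v) = 240 - 40*v - 20*p*v (c(p, v) = -4*(-7 + ((v*p + 2*v) - 5))*5 = -4*(-7 + ((p*v + 2*v) - 5))*5 = -4*(-7 + ((2*v + p*v) - 5))*5 = -4*(-7 + (-5 + 2*v + p*v))*5 = -4*(-12 + 2*v + p*v)*5 = -4*(-60 + 10*v + 5*p*v) = 240 - 40*v - 20*p*v)
c(-103, -35 - 97) - 1*29645 = (240 - 40*(-35 - 97) - 20*(-103)*(-35 - 97)) - 1*29645 = (240 - 40*(-132) - 20*(-103)*(-132)) - 29645 = (240 + 5280 - 271920) - 29645 = -266400 - 29645 = -296045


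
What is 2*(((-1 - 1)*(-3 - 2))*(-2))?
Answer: -40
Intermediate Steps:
2*(((-1 - 1)*(-3 - 2))*(-2)) = 2*(-2*(-5)*(-2)) = 2*(10*(-2)) = 2*(-20) = -40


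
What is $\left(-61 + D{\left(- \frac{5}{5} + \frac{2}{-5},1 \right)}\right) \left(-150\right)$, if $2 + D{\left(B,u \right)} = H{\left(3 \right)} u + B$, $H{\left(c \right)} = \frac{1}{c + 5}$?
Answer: $\frac{38565}{4} \approx 9641.3$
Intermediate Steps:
$H{\left(c \right)} = \frac{1}{5 + c}$
$D{\left(B,u \right)} = -2 + B + \frac{u}{8}$ ($D{\left(B,u \right)} = -2 + \left(\frac{u}{5 + 3} + B\right) = -2 + \left(\frac{u}{8} + B\right) = -2 + \left(B + \frac{u}{8}\right) = -2 + B + \frac{u}{8}$)
$\left(-61 + D{\left(- \frac{5}{5} + \frac{2}{-5},1 \right)}\right) \left(-150\right) = \left(-61 + \left(-2 + \left(- \frac{5}{5} + \frac{2}{-5}\right) + \frac{1}{8} \cdot 1\right)\right) \left(-150\right) = \left(-61 + \left(-2 + \left(\left(-5\right) \frac{1}{5} + 2 \left(- \frac{1}{5}\right)\right) + \frac{1}{8}\right)\right) \left(-150\right) = \left(-61 - \frac{131}{40}\right) \left(-150\right) = \left(- \frac{2571}{40}\right) \left(-150\right) = \frac{38565}{4}$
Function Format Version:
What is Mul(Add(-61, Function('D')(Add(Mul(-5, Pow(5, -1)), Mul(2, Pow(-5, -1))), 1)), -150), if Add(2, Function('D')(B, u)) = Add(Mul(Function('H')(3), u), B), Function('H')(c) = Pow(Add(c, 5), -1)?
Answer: Rational(38565, 4) ≈ 9641.3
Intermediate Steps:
Function('H')(c) = Pow(Add(5, c), -1)
Function('D')(B, u) = Add(-2, B, Mul(Rational(1, 8), u)) (Function('D')(B, u) = Add(-2, Add(Mul(Pow(Add(5, 3), -1), u), B)) = Add(-2, Add(Mul(Pow(8, -1), u), B)) = Add(-2, Add(Mul(Rational(1, 8), u), B)) = Add(-2, Add(B, Mul(Rational(1, 8), u))) = Add(-2, B, Mul(Rational(1, 8), u)))
Mul(Add(-61, Function('D')(Add(Mul(-5, Pow(5, -1)), Mul(2, Pow(-5, -1))), 1)), -150) = Mul(Add(-61, Add(-2, Add(Mul(-5, Pow(5, -1)), Mul(2, Pow(-5, -1))), Mul(Rational(1, 8), 1))), -150) = Mul(Add(-61, Add(-2, Add(Mul(-5, Rational(1, 5)), Mul(2, Rational(-1, 5))), Rational(1, 8))), -150) = Mul(Add(-61, Add(-2, Add(-1, Rational(-2, 5)), Rational(1, 8))), -150) = Mul(Add(-61, Add(-2, Rational(-7, 5), Rational(1, 8))), -150) = Mul(Add(-61, Rational(-131, 40)), -150) = Mul(Rational(-2571, 40), -150) = Rational(38565, 4)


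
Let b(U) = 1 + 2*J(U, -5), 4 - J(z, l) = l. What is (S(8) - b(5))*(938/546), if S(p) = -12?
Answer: -2077/39 ≈ -53.256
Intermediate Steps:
J(z, l) = 4 - l
b(U) = 19 (b(U) = 1 + 2*(4 - 1*(-5)) = 1 + 2*(4 + 5) = 1 + 2*9 = 1 + 18 = 19)
(S(8) - b(5))*(938/546) = (-12 - 1*19)*(938/546) = (-12 - 19)*(938*(1/546)) = -31*67/39 = -2077/39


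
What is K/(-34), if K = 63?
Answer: -63/34 ≈ -1.8529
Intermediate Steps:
K/(-34) = 63/(-34) = 63*(-1/34) = -63/34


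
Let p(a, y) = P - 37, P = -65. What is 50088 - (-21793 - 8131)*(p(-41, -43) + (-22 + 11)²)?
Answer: 618644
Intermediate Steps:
p(a, y) = -102 (p(a, y) = -65 - 37 = -102)
50088 - (-21793 - 8131)*(p(-41, -43) + (-22 + 11)²) = 50088 - (-21793 - 8131)*(-102 + (-22 + 11)²) = 50088 - (-29924)*(-102 + (-11)²) = 50088 - (-29924)*(-102 + 121) = 50088 - (-29924)*19 = 50088 - 1*(-568556) = 50088 + 568556 = 618644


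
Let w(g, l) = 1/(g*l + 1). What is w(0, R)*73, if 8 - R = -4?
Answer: 73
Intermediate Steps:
R = 12 (R = 8 - 1*(-4) = 8 + 4 = 12)
w(g, l) = 1/(1 + g*l)
w(0, R)*73 = 73/(1 + 0*12) = 73/(1 + 0) = 73/1 = 1*73 = 73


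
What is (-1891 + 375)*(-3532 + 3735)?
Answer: -307748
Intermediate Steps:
(-1891 + 375)*(-3532 + 3735) = -1516*203 = -307748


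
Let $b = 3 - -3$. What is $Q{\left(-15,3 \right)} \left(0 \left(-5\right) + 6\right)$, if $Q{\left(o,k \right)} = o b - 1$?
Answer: $-546$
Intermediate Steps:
$b = 6$ ($b = 3 + 3 = 6$)
$Q{\left(o,k \right)} = -1 + 6 o$ ($Q{\left(o,k \right)} = o 6 - 1 = 6 o - 1 = -1 + 6 o$)
$Q{\left(-15,3 \right)} \left(0 \left(-5\right) + 6\right) = \left(-1 + 6 \left(-15\right)\right) \left(0 \left(-5\right) + 6\right) = \left(-1 - 90\right) \left(0 + 6\right) = \left(-91\right) 6 = -546$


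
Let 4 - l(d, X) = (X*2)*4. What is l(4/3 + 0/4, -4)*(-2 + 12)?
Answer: 360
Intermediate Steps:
l(d, X) = 4 - 8*X (l(d, X) = 4 - X*2*4 = 4 - 2*X*4 = 4 - 8*X)
l(4/3 + 0/4, -4)*(-2 + 12) = (4 - 8*(-4))*(-2 + 12) = (4 + 32)*10 = 36*10 = 360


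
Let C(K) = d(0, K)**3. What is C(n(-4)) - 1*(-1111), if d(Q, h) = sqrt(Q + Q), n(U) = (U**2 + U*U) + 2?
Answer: 1111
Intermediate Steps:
n(U) = 2 + 2*U**2 (n(U) = (U**2 + U**2) + 2 = 2*U**2 + 2 = 2 + 2*U**2)
d(Q, h) = sqrt(2)*sqrt(Q) (d(Q, h) = sqrt(2*Q) = sqrt(2)*sqrt(Q))
C(K) = 0 (C(K) = (sqrt(2)*sqrt(0))**3 = (sqrt(2)*0)**3 = 0**3 = 0)
C(n(-4)) - 1*(-1111) = 0 - 1*(-1111) = 0 + 1111 = 1111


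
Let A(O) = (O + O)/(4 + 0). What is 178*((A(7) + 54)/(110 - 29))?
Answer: 10235/81 ≈ 126.36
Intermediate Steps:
A(O) = O/2 (A(O) = (2*O)/4 = (2*O)*(1/4) = O/2)
178*((A(7) + 54)/(110 - 29)) = 178*(((1/2)*7 + 54)/(110 - 29)) = 178*((7/2 + 54)/81) = 178*((115/2)*(1/81)) = 178*(115/162) = 10235/81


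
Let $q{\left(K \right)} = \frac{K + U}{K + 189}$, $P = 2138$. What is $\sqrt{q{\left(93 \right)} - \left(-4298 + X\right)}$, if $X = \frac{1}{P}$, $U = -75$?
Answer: $\frac{3 \sqrt{4822157840530}}{100486} \approx 65.56$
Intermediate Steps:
$q{\left(K \right)} = \frac{-75 + K}{189 + K}$ ($q{\left(K \right)} = \frac{K - 75}{K + 189} = \frac{-75 + K}{189 + K}$)
$X = \frac{1}{2138} \approx 0.00046773$
$\sqrt{q{\left(93 \right)} - \left(-4298 + X\right)} = \sqrt{\frac{-75 + 93}{189 + 93} + \left(4298 - \frac{1}{2138}\right)} = \sqrt{\frac{1}{282} \cdot 18 + \left(4298 - \frac{1}{2138}\right)} = \sqrt{\frac{1}{282} \cdot 18 + \frac{9189123}{2138}} = \sqrt{\frac{3}{47} + \frac{9189123}{2138}} = \sqrt{\frac{431895195}{100486}} = \frac{3 \sqrt{4822157840530}}{100486}$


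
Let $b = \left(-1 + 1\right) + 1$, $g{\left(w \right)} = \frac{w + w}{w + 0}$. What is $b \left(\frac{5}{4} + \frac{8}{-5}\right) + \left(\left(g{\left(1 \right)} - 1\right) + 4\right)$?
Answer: $\frac{93}{20} \approx 4.65$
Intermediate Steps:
$g{\left(w \right)} = 2$ ($g{\left(w \right)} = \frac{2 w}{w} = 2$)
$b = 1$ ($b = 0 + 1 = 1$)
$b \left(\frac{5}{4} + \frac{8}{-5}\right) + \left(\left(g{\left(1 \right)} - 1\right) + 4\right) = 1 \left(\frac{5}{4} + \frac{8}{-5}\right) + \left(\left(2 - 1\right) + 4\right) = 1 \left(5 \cdot \frac{1}{4} + 8 \left(- \frac{1}{5}\right)\right) + \left(1 + 4\right) = 1 \left(\frac{5}{4} - \frac{8}{5}\right) + 5 = 1 \left(- \frac{7}{20}\right) + 5 = - \frac{7}{20} + 5 = \frac{93}{20}$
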